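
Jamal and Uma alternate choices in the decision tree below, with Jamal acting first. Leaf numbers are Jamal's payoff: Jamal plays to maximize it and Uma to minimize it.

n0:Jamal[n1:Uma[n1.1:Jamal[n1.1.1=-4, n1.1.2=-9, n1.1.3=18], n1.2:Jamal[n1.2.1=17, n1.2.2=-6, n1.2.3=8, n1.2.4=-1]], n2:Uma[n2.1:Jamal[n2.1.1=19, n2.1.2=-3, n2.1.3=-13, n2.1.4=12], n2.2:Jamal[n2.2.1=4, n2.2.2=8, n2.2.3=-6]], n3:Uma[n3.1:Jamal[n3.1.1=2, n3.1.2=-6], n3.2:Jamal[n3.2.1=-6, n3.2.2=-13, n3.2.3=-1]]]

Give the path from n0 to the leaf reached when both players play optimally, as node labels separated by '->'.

n1.1 (Jamal): max(-4, -9, 18) = 18
n1.2 (Jamal): max(17, -6, 8, -1) = 17
n1 (Uma): min(18, 17) = 17
n2.1 (Jamal): max(19, -3, -13, 12) = 19
n2.2 (Jamal): max(4, 8, -6) = 8
n2 (Uma): min(19, 8) = 8
n3.1 (Jamal): max(2, -6) = 2
n3.2 (Jamal): max(-6, -13, -1) = -1
n3 (Uma): min(2, -1) = -1
n0 (Jamal): max(17, 8, -1) = 17
At n0, Jamal picks n1 (highest: 17).
At n1, Uma picks n1.2 (lowest: 17).
At n1.2, Jamal picks n1.2.1 (highest: 17).
Terminal value 17.

n0 -> n1 -> n1.2 -> n1.2.1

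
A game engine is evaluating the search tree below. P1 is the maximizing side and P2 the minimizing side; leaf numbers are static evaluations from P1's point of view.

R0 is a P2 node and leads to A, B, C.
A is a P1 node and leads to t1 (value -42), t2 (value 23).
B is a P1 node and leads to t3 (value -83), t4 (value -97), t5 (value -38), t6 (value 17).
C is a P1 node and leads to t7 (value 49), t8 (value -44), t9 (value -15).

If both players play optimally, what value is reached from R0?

A (P1): max(-42, 23) = 23
B (P1): max(-83, -97, -38, 17) = 17
C (P1): max(49, -44, -15) = 49
R0 (P2): min(23, 17, 49) = 17

17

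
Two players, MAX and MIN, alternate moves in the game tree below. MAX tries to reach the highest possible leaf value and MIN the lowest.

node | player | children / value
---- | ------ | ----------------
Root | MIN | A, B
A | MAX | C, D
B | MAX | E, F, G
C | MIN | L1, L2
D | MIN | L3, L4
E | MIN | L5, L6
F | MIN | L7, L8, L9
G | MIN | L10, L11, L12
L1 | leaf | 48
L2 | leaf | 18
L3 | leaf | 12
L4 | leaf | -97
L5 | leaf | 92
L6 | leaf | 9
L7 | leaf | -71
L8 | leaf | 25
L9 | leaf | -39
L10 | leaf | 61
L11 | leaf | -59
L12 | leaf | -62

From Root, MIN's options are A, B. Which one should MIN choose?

C (MIN): min(48, 18) = 18
D (MIN): min(12, -97) = -97
A (MAX): max(18, -97) = 18
E (MIN): min(92, 9) = 9
F (MIN): min(-71, 25, -39) = -71
G (MIN): min(61, -59, -62) = -62
B (MAX): max(9, -71, -62) = 9
Root (MIN): min(18, 9) = 9
MIN at Root wants the lowest of {A=18, B=9}, so chooses B.

B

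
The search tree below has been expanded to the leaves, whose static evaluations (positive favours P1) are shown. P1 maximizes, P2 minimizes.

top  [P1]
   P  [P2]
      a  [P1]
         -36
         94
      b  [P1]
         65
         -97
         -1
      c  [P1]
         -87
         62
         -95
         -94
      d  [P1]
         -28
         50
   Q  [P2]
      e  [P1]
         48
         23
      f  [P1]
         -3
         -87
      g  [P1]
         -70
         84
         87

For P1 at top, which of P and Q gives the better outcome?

a (P1): max(-36, 94) = 94
b (P1): max(65, -97, -1) = 65
c (P1): max(-87, 62, -95, -94) = 62
d (P1): max(-28, 50) = 50
P (P2): min(94, 65, 62, 50) = 50
e (P1): max(48, 23) = 48
f (P1): max(-3, -87) = -3
g (P1): max(-70, 84, 87) = 87
Q (P2): min(48, -3, 87) = -3
P1 prefers the higher value; P=50, Q=-3. P is better since 50 > -3.

P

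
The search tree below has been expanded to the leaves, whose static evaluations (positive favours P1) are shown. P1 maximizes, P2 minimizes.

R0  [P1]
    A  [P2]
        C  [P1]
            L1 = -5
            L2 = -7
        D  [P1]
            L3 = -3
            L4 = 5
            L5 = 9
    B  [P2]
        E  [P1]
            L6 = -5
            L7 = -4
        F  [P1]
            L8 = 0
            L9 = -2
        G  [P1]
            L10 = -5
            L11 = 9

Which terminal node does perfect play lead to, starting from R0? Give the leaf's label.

L7

C (P1): max(-5, -7) = -5
D (P1): max(-3, 5, 9) = 9
A (P2): min(-5, 9) = -5
E (P1): max(-5, -4) = -4
F (P1): max(0, -2) = 0
G (P1): max(-5, 9) = 9
B (P2): min(-4, 0, 9) = -4
R0 (P1): max(-5, -4) = -4
At R0, P1 picks B (highest: -4).
At B, P2 picks E (lowest: -4).
At E, P1 picks L7 (highest: -4).
Terminal value -4.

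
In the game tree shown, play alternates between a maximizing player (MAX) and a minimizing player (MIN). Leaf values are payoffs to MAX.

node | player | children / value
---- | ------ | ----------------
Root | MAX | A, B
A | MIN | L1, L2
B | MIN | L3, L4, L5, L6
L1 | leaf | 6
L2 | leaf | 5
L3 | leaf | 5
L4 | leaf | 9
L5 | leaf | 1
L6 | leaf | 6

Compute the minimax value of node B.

B (MIN): min(5, 9, 1, 6) = 1

1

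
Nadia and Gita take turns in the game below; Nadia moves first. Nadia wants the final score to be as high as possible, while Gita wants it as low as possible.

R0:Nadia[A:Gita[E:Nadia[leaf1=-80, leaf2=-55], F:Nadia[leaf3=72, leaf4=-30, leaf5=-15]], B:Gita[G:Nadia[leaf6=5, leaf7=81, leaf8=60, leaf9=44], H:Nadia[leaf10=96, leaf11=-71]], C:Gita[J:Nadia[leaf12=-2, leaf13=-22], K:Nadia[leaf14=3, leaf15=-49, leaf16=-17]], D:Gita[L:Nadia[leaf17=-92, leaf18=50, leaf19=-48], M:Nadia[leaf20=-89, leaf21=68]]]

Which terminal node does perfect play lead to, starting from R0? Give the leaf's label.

leaf7

E (Nadia): max(-80, -55) = -55
F (Nadia): max(72, -30, -15) = 72
A (Gita): min(-55, 72) = -55
G (Nadia): max(5, 81, 60, 44) = 81
H (Nadia): max(96, -71) = 96
B (Gita): min(81, 96) = 81
J (Nadia): max(-2, -22) = -2
K (Nadia): max(3, -49, -17) = 3
C (Gita): min(-2, 3) = -2
L (Nadia): max(-92, 50, -48) = 50
M (Nadia): max(-89, 68) = 68
D (Gita): min(50, 68) = 50
R0 (Nadia): max(-55, 81, -2, 50) = 81
At R0, Nadia picks B (highest: 81).
At B, Gita picks G (lowest: 81).
At G, Nadia picks leaf7 (highest: 81).
Terminal value 81.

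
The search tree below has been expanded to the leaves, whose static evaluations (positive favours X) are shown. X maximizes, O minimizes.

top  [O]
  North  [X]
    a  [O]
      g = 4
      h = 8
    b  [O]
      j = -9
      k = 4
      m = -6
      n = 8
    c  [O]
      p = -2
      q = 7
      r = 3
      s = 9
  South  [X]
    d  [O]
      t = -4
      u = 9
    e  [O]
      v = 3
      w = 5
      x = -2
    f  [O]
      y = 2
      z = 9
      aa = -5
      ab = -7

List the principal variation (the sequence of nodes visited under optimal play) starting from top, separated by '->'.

a (O): min(4, 8) = 4
b (O): min(-9, 4, -6, 8) = -9
c (O): min(-2, 7, 3, 9) = -2
North (X): max(4, -9, -2) = 4
d (O): min(-4, 9) = -4
e (O): min(3, 5, -2) = -2
f (O): min(2, 9, -5, -7) = -7
South (X): max(-4, -2, -7) = -2
top (O): min(4, -2) = -2
At top, O picks South (lowest: -2).
At South, X picks e (highest: -2).
At e, O picks x (lowest: -2).
Terminal value -2.

top -> South -> e -> x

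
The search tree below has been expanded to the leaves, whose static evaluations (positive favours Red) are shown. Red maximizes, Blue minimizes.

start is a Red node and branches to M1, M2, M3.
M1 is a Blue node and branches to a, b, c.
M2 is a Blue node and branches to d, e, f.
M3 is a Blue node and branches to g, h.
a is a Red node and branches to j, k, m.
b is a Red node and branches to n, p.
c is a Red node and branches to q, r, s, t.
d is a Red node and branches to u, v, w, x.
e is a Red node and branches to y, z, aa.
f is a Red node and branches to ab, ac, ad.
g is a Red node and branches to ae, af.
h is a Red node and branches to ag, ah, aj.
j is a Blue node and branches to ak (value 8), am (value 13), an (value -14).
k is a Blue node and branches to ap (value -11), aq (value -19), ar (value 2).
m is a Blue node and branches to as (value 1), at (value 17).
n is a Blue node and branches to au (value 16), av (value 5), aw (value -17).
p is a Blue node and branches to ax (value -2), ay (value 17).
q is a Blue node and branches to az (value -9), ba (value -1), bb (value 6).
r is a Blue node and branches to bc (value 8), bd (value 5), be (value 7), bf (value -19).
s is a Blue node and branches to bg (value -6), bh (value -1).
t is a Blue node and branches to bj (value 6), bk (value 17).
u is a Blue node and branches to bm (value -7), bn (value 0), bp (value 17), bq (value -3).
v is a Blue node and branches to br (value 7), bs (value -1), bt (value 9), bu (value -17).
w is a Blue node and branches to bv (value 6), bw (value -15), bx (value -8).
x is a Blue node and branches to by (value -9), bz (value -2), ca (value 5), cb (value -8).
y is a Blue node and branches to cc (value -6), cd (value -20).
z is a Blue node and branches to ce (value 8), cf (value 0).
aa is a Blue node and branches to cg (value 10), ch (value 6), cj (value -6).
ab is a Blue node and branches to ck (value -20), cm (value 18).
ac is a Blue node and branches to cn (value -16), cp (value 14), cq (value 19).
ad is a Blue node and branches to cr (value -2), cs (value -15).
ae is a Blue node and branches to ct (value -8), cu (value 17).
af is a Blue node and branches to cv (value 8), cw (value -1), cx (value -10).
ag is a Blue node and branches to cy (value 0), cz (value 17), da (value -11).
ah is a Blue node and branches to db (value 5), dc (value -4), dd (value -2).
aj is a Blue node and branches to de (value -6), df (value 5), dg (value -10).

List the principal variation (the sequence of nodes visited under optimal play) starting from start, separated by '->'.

j (Blue): min(8, 13, -14) = -14
k (Blue): min(-11, -19, 2) = -19
m (Blue): min(1, 17) = 1
a (Red): max(-14, -19, 1) = 1
n (Blue): min(16, 5, -17) = -17
p (Blue): min(-2, 17) = -2
b (Red): max(-17, -2) = -2
q (Blue): min(-9, -1, 6) = -9
r (Blue): min(8, 5, 7, -19) = -19
s (Blue): min(-6, -1) = -6
t (Blue): min(6, 17) = 6
c (Red): max(-9, -19, -6, 6) = 6
M1 (Blue): min(1, -2, 6) = -2
u (Blue): min(-7, 0, 17, -3) = -7
v (Blue): min(7, -1, 9, -17) = -17
w (Blue): min(6, -15, -8) = -15
x (Blue): min(-9, -2, 5, -8) = -9
d (Red): max(-7, -17, -15, -9) = -7
y (Blue): min(-6, -20) = -20
z (Blue): min(8, 0) = 0
aa (Blue): min(10, 6, -6) = -6
e (Red): max(-20, 0, -6) = 0
ab (Blue): min(-20, 18) = -20
ac (Blue): min(-16, 14, 19) = -16
ad (Blue): min(-2, -15) = -15
f (Red): max(-20, -16, -15) = -15
M2 (Blue): min(-7, 0, -15) = -15
ae (Blue): min(-8, 17) = -8
af (Blue): min(8, -1, -10) = -10
g (Red): max(-8, -10) = -8
ag (Blue): min(0, 17, -11) = -11
ah (Blue): min(5, -4, -2) = -4
aj (Blue): min(-6, 5, -10) = -10
h (Red): max(-11, -4, -10) = -4
M3 (Blue): min(-8, -4) = -8
start (Red): max(-2, -15, -8) = -2
At start, Red picks M1 (highest: -2).
At M1, Blue picks b (lowest: -2).
At b, Red picks p (highest: -2).
At p, Blue picks ax (lowest: -2).
Terminal value -2.

start -> M1 -> b -> p -> ax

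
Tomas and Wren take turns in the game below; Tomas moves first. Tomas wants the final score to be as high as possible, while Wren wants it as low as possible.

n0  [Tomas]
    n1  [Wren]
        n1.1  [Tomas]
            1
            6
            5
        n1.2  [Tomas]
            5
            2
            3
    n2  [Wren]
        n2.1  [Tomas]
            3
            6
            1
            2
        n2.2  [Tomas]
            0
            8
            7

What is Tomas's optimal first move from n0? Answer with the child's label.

n1.1 (Tomas): max(1, 6, 5) = 6
n1.2 (Tomas): max(5, 2, 3) = 5
n1 (Wren): min(6, 5) = 5
n2.1 (Tomas): max(3, 6, 1, 2) = 6
n2.2 (Tomas): max(0, 8, 7) = 8
n2 (Wren): min(6, 8) = 6
n0 (Tomas): max(5, 6) = 6
Tomas at n0 wants the highest of {n1=5, n2=6}, so chooses n2.

n2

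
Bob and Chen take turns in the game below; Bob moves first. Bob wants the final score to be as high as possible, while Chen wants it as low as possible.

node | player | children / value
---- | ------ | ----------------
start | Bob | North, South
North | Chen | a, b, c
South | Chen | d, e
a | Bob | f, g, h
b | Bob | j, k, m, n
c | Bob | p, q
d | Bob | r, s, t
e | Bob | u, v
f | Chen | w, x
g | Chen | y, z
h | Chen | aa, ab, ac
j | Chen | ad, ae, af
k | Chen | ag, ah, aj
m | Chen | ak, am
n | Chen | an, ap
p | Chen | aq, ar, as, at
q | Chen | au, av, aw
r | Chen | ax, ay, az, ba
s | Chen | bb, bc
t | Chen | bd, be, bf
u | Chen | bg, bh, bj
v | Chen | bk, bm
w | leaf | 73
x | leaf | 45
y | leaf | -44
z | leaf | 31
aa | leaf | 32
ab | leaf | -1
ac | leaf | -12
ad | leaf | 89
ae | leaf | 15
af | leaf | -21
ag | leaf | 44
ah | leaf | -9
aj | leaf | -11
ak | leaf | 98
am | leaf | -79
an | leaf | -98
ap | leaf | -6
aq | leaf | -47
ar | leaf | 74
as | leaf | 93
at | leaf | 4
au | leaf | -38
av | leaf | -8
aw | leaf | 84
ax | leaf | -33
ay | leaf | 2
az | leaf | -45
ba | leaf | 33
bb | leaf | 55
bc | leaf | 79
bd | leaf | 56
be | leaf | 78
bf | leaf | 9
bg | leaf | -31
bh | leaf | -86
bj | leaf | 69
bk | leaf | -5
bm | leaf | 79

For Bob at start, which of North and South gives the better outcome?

f (Chen): min(73, 45) = 45
g (Chen): min(-44, 31) = -44
h (Chen): min(32, -1, -12) = -12
a (Bob): max(45, -44, -12) = 45
j (Chen): min(89, 15, -21) = -21
k (Chen): min(44, -9, -11) = -11
m (Chen): min(98, -79) = -79
n (Chen): min(-98, -6) = -98
b (Bob): max(-21, -11, -79, -98) = -11
p (Chen): min(-47, 74, 93, 4) = -47
q (Chen): min(-38, -8, 84) = -38
c (Bob): max(-47, -38) = -38
North (Chen): min(45, -11, -38) = -38
r (Chen): min(-33, 2, -45, 33) = -45
s (Chen): min(55, 79) = 55
t (Chen): min(56, 78, 9) = 9
d (Bob): max(-45, 55, 9) = 55
u (Chen): min(-31, -86, 69) = -86
v (Chen): min(-5, 79) = -5
e (Bob): max(-86, -5) = -5
South (Chen): min(55, -5) = -5
Bob prefers the higher value; North=-38, South=-5. South is better since -5 > -38.

South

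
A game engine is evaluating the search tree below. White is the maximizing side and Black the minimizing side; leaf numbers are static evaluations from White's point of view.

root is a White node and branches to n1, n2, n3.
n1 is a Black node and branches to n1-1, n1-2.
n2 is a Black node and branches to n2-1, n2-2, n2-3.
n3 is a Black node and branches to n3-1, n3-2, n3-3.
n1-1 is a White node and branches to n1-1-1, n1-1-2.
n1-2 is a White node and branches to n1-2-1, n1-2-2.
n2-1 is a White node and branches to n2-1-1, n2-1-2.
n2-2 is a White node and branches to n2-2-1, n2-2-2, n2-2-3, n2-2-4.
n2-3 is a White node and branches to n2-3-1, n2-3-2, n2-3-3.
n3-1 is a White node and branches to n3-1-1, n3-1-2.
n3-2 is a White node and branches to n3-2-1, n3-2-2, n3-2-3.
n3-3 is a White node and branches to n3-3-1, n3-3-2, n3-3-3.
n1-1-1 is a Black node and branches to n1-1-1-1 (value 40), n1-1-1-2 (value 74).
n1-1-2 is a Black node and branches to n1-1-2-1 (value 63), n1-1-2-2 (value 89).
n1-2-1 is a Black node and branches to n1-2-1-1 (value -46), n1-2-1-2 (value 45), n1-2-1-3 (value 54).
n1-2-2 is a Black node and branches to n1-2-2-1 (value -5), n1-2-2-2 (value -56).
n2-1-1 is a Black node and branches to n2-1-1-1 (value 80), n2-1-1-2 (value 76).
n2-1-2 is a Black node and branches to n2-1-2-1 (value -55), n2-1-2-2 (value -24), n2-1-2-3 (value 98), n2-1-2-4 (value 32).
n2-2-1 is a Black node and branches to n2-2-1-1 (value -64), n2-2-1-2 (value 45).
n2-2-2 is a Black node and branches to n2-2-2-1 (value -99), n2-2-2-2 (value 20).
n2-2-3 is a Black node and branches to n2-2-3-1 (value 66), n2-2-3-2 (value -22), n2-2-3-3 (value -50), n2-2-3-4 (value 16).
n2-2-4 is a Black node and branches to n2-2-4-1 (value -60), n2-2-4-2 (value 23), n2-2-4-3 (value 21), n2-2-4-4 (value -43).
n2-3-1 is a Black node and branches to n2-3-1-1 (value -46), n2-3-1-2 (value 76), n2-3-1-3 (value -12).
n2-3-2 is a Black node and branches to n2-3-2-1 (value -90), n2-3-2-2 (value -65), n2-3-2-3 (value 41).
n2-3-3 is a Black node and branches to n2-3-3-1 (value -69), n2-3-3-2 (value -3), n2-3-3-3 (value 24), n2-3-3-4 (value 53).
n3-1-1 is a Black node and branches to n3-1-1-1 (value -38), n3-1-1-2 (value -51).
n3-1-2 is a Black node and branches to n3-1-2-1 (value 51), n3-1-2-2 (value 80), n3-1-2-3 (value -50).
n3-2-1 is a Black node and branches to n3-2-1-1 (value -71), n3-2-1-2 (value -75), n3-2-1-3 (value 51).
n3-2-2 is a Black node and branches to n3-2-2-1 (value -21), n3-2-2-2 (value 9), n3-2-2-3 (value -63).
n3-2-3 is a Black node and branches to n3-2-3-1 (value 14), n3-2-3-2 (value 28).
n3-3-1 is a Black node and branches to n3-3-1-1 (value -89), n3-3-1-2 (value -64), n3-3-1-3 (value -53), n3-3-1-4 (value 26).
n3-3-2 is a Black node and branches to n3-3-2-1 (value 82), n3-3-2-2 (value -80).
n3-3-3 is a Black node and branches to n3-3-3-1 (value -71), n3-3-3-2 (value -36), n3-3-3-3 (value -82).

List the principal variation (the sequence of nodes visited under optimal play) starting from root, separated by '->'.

root -> n1 -> n1-2 -> n1-2-1 -> n1-2-1-1

n1-1-1 (Black): min(40, 74) = 40
n1-1-2 (Black): min(63, 89) = 63
n1-1 (White): max(40, 63) = 63
n1-2-1 (Black): min(-46, 45, 54) = -46
n1-2-2 (Black): min(-5, -56) = -56
n1-2 (White): max(-46, -56) = -46
n1 (Black): min(63, -46) = -46
n2-1-1 (Black): min(80, 76) = 76
n2-1-2 (Black): min(-55, -24, 98, 32) = -55
n2-1 (White): max(76, -55) = 76
n2-2-1 (Black): min(-64, 45) = -64
n2-2-2 (Black): min(-99, 20) = -99
n2-2-3 (Black): min(66, -22, -50, 16) = -50
n2-2-4 (Black): min(-60, 23, 21, -43) = -60
n2-2 (White): max(-64, -99, -50, -60) = -50
n2-3-1 (Black): min(-46, 76, -12) = -46
n2-3-2 (Black): min(-90, -65, 41) = -90
n2-3-3 (Black): min(-69, -3, 24, 53) = -69
n2-3 (White): max(-46, -90, -69) = -46
n2 (Black): min(76, -50, -46) = -50
n3-1-1 (Black): min(-38, -51) = -51
n3-1-2 (Black): min(51, 80, -50) = -50
n3-1 (White): max(-51, -50) = -50
n3-2-1 (Black): min(-71, -75, 51) = -75
n3-2-2 (Black): min(-21, 9, -63) = -63
n3-2-3 (Black): min(14, 28) = 14
n3-2 (White): max(-75, -63, 14) = 14
n3-3-1 (Black): min(-89, -64, -53, 26) = -89
n3-3-2 (Black): min(82, -80) = -80
n3-3-3 (Black): min(-71, -36, -82) = -82
n3-3 (White): max(-89, -80, -82) = -80
n3 (Black): min(-50, 14, -80) = -80
root (White): max(-46, -50, -80) = -46
At root, White picks n1 (highest: -46).
At n1, Black picks n1-2 (lowest: -46).
At n1-2, White picks n1-2-1 (highest: -46).
At n1-2-1, Black picks n1-2-1-1 (lowest: -46).
Terminal value -46.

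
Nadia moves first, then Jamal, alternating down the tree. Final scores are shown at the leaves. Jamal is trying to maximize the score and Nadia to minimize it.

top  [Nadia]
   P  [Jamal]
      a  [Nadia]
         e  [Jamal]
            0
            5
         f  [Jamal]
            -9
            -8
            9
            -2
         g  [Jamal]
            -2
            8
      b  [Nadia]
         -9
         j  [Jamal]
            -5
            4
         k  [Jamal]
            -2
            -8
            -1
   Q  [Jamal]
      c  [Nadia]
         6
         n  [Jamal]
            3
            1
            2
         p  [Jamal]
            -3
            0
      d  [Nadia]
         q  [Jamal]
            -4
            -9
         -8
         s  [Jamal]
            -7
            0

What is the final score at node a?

5

e (Jamal): max(0, 5) = 5
f (Jamal): max(-9, -8, 9, -2) = 9
g (Jamal): max(-2, 8) = 8
a (Nadia): min(5, 9, 8) = 5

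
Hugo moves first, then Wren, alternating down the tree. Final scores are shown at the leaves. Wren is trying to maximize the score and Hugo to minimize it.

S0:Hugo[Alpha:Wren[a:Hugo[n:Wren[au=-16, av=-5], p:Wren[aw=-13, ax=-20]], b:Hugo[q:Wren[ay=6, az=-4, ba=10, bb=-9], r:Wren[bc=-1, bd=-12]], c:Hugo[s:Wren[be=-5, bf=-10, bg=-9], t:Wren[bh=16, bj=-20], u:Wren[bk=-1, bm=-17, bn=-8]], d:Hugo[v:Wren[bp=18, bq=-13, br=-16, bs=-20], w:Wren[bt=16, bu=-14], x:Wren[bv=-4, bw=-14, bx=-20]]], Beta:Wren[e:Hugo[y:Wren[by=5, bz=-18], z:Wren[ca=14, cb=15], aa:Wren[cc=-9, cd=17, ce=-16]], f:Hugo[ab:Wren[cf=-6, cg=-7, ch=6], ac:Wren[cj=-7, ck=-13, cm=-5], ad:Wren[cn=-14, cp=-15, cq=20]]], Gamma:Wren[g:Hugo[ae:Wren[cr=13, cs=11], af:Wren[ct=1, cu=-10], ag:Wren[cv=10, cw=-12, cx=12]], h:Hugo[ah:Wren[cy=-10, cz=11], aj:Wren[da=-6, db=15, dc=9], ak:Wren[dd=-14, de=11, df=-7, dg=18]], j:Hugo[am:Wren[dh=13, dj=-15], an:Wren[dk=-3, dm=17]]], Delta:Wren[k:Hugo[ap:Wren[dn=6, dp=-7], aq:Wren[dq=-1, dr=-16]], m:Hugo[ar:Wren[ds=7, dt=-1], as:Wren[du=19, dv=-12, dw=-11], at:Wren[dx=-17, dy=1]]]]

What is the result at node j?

am (Wren): max(13, -15) = 13
an (Wren): max(-3, 17) = 17
j (Hugo): min(13, 17) = 13

13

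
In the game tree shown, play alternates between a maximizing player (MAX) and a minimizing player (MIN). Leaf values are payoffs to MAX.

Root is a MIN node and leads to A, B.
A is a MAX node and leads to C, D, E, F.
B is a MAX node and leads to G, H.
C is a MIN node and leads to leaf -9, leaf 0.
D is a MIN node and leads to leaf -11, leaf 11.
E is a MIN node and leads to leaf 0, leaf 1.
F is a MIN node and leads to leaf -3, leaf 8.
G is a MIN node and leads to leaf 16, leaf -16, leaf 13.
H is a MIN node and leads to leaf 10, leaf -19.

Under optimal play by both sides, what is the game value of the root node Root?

-16

C (MIN): min(-9, 0) = -9
D (MIN): min(-11, 11) = -11
E (MIN): min(0, 1) = 0
F (MIN): min(-3, 8) = -3
A (MAX): max(-9, -11, 0, -3) = 0
G (MIN): min(16, -16, 13) = -16
H (MIN): min(10, -19) = -19
B (MAX): max(-16, -19) = -16
Root (MIN): min(0, -16) = -16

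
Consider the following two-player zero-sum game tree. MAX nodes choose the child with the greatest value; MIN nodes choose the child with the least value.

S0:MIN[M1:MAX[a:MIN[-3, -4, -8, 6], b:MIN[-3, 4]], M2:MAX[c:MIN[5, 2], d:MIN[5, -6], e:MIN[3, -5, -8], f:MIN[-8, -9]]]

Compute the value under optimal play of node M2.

c (MIN): min(5, 2) = 2
d (MIN): min(5, -6) = -6
e (MIN): min(3, -5, -8) = -8
f (MIN): min(-8, -9) = -9
M2 (MAX): max(2, -6, -8, -9) = 2

2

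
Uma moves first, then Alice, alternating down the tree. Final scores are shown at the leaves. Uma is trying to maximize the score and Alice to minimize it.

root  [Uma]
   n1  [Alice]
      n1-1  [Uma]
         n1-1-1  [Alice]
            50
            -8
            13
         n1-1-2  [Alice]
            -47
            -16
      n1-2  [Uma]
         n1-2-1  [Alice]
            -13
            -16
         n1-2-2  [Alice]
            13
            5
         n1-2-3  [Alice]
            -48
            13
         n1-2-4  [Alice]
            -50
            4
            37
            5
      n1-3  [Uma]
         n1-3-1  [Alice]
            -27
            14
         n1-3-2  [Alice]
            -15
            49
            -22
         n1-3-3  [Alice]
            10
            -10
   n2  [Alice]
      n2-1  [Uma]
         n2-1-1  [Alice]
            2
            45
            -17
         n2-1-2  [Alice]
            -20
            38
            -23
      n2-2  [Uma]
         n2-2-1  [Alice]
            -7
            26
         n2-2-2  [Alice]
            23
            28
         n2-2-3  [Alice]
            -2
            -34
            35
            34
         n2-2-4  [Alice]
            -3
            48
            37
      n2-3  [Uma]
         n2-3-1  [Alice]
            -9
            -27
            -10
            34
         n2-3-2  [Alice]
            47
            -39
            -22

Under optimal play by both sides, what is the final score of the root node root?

-10

n1-1-1 (Alice): min(50, -8, 13) = -8
n1-1-2 (Alice): min(-47, -16) = -47
n1-1 (Uma): max(-8, -47) = -8
n1-2-1 (Alice): min(-13, -16) = -16
n1-2-2 (Alice): min(13, 5) = 5
n1-2-3 (Alice): min(-48, 13) = -48
n1-2-4 (Alice): min(-50, 4, 37, 5) = -50
n1-2 (Uma): max(-16, 5, -48, -50) = 5
n1-3-1 (Alice): min(-27, 14) = -27
n1-3-2 (Alice): min(-15, 49, -22) = -22
n1-3-3 (Alice): min(10, -10) = -10
n1-3 (Uma): max(-27, -22, -10) = -10
n1 (Alice): min(-8, 5, -10) = -10
n2-1-1 (Alice): min(2, 45, -17) = -17
n2-1-2 (Alice): min(-20, 38, -23) = -23
n2-1 (Uma): max(-17, -23) = -17
n2-2-1 (Alice): min(-7, 26) = -7
n2-2-2 (Alice): min(23, 28) = 23
n2-2-3 (Alice): min(-2, -34, 35, 34) = -34
n2-2-4 (Alice): min(-3, 48, 37) = -3
n2-2 (Uma): max(-7, 23, -34, -3) = 23
n2-3-1 (Alice): min(-9, -27, -10, 34) = -27
n2-3-2 (Alice): min(47, -39, -22) = -39
n2-3 (Uma): max(-27, -39) = -27
n2 (Alice): min(-17, 23, -27) = -27
root (Uma): max(-10, -27) = -10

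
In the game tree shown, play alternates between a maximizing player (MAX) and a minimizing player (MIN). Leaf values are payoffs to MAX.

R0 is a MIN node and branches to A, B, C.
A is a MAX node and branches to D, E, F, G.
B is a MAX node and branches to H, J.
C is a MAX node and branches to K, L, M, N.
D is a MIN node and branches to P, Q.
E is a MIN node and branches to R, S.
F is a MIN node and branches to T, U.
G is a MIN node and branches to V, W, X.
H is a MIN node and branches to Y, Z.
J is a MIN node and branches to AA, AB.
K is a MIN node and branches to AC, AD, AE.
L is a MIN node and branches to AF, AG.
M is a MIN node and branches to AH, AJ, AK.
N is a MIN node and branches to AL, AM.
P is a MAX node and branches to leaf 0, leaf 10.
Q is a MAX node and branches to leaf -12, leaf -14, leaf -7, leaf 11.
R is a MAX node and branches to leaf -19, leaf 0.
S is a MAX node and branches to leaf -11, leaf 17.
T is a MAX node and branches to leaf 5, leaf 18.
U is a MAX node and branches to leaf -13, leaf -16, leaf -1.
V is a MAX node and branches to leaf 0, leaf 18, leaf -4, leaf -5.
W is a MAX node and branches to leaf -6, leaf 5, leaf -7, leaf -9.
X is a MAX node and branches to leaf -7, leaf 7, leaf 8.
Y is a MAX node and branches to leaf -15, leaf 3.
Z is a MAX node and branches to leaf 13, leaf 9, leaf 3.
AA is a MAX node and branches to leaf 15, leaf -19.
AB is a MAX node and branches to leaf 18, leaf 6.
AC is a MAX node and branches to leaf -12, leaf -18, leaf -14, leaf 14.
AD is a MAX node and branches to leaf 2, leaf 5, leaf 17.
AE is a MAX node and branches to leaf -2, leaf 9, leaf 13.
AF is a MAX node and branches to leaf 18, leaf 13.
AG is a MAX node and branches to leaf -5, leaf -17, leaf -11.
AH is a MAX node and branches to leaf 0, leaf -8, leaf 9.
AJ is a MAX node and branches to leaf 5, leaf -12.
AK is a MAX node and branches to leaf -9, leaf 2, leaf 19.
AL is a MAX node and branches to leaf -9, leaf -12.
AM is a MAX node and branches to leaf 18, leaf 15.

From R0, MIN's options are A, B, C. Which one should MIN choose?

P (MAX): max(0, 10) = 10
Q (MAX): max(-12, -14, -7, 11) = 11
D (MIN): min(10, 11) = 10
R (MAX): max(-19, 0) = 0
S (MAX): max(-11, 17) = 17
E (MIN): min(0, 17) = 0
T (MAX): max(5, 18) = 18
U (MAX): max(-13, -16, -1) = -1
F (MIN): min(18, -1) = -1
V (MAX): max(0, 18, -4, -5) = 18
W (MAX): max(-6, 5, -7, -9) = 5
X (MAX): max(-7, 7, 8) = 8
G (MIN): min(18, 5, 8) = 5
A (MAX): max(10, 0, -1, 5) = 10
Y (MAX): max(-15, 3) = 3
Z (MAX): max(13, 9, 3) = 13
H (MIN): min(3, 13) = 3
AA (MAX): max(15, -19) = 15
AB (MAX): max(18, 6) = 18
J (MIN): min(15, 18) = 15
B (MAX): max(3, 15) = 15
AC (MAX): max(-12, -18, -14, 14) = 14
AD (MAX): max(2, 5, 17) = 17
AE (MAX): max(-2, 9, 13) = 13
K (MIN): min(14, 17, 13) = 13
AF (MAX): max(18, 13) = 18
AG (MAX): max(-5, -17, -11) = -5
L (MIN): min(18, -5) = -5
AH (MAX): max(0, -8, 9) = 9
AJ (MAX): max(5, -12) = 5
AK (MAX): max(-9, 2, 19) = 19
M (MIN): min(9, 5, 19) = 5
AL (MAX): max(-9, -12) = -9
AM (MAX): max(18, 15) = 18
N (MIN): min(-9, 18) = -9
C (MAX): max(13, -5, 5, -9) = 13
R0 (MIN): min(10, 15, 13) = 10
MIN at R0 wants the lowest of {A=10, B=15, C=13}, so chooses A.

A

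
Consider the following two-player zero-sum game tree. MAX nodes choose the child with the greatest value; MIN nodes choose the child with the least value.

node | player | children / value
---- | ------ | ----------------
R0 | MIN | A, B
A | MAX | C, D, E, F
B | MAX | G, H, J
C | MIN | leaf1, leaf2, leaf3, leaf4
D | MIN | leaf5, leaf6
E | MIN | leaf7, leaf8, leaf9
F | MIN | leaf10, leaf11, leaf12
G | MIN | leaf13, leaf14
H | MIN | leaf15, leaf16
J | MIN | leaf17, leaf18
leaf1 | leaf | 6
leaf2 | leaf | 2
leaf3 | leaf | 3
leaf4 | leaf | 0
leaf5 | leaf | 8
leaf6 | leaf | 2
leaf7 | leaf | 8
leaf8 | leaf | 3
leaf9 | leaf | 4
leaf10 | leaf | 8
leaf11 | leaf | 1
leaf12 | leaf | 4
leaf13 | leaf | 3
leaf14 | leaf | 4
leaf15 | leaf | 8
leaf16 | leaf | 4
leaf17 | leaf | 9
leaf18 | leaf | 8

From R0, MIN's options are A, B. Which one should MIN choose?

A

C (MIN): min(6, 2, 3, 0) = 0
D (MIN): min(8, 2) = 2
E (MIN): min(8, 3, 4) = 3
F (MIN): min(8, 1, 4) = 1
A (MAX): max(0, 2, 3, 1) = 3
G (MIN): min(3, 4) = 3
H (MIN): min(8, 4) = 4
J (MIN): min(9, 8) = 8
B (MAX): max(3, 4, 8) = 8
R0 (MIN): min(3, 8) = 3
MIN at R0 wants the lowest of {A=3, B=8}, so chooses A.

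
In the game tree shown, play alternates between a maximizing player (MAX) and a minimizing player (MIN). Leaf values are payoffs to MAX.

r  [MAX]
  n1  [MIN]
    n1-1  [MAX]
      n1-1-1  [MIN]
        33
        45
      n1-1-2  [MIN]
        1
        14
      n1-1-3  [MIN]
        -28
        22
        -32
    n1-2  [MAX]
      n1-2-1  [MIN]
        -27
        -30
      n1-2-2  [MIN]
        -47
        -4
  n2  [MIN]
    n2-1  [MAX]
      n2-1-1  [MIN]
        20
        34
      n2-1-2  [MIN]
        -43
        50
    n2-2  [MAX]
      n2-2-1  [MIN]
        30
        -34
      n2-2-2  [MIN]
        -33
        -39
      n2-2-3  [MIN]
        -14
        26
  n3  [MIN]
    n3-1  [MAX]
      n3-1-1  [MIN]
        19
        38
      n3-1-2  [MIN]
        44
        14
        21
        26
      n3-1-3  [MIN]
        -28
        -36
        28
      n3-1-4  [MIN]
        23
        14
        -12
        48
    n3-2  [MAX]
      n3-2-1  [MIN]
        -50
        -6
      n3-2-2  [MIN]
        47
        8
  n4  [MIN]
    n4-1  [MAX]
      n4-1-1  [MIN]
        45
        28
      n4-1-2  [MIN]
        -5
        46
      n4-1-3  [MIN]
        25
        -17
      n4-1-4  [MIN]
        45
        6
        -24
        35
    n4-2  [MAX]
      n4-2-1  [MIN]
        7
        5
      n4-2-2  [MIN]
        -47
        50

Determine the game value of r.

8

n1-1-1 (MIN): min(33, 45) = 33
n1-1-2 (MIN): min(1, 14) = 1
n1-1-3 (MIN): min(-28, 22, -32) = -32
n1-1 (MAX): max(33, 1, -32) = 33
n1-2-1 (MIN): min(-27, -30) = -30
n1-2-2 (MIN): min(-47, -4) = -47
n1-2 (MAX): max(-30, -47) = -30
n1 (MIN): min(33, -30) = -30
n2-1-1 (MIN): min(20, 34) = 20
n2-1-2 (MIN): min(-43, 50) = -43
n2-1 (MAX): max(20, -43) = 20
n2-2-1 (MIN): min(30, -34) = -34
n2-2-2 (MIN): min(-33, -39) = -39
n2-2-3 (MIN): min(-14, 26) = -14
n2-2 (MAX): max(-34, -39, -14) = -14
n2 (MIN): min(20, -14) = -14
n3-1-1 (MIN): min(19, 38) = 19
n3-1-2 (MIN): min(44, 14, 21, 26) = 14
n3-1-3 (MIN): min(-28, -36, 28) = -36
n3-1-4 (MIN): min(23, 14, -12, 48) = -12
n3-1 (MAX): max(19, 14, -36, -12) = 19
n3-2-1 (MIN): min(-50, -6) = -50
n3-2-2 (MIN): min(47, 8) = 8
n3-2 (MAX): max(-50, 8) = 8
n3 (MIN): min(19, 8) = 8
n4-1-1 (MIN): min(45, 28) = 28
n4-1-2 (MIN): min(-5, 46) = -5
n4-1-3 (MIN): min(25, -17) = -17
n4-1-4 (MIN): min(45, 6, -24, 35) = -24
n4-1 (MAX): max(28, -5, -17, -24) = 28
n4-2-1 (MIN): min(7, 5) = 5
n4-2-2 (MIN): min(-47, 50) = -47
n4-2 (MAX): max(5, -47) = 5
n4 (MIN): min(28, 5) = 5
r (MAX): max(-30, -14, 8, 5) = 8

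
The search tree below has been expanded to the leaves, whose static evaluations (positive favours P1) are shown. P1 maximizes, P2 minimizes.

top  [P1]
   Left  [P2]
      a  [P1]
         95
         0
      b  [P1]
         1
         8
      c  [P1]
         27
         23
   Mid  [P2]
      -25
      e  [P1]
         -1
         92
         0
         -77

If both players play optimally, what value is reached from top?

a (P1): max(95, 0) = 95
b (P1): max(1, 8) = 8
c (P1): max(27, 23) = 27
Left (P2): min(95, 8, 27) = 8
e (P1): max(-1, 92, 0, -77) = 92
Mid (P2): min(-25, 92) = -25
top (P1): max(8, -25) = 8

8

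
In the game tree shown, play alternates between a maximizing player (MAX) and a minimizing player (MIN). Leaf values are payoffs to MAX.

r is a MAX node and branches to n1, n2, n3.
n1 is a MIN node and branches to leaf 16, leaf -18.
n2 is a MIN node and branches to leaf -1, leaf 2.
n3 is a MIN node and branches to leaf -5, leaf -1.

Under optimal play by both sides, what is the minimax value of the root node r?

-1

n1 (MIN): min(16, -18) = -18
n2 (MIN): min(-1, 2) = -1
n3 (MIN): min(-5, -1) = -5
r (MAX): max(-18, -1, -5) = -1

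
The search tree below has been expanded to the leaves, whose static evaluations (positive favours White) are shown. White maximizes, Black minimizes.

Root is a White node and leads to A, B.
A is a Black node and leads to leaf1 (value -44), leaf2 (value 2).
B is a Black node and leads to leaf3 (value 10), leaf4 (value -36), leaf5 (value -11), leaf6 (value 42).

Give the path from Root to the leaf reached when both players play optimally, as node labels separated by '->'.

A (Black): min(-44, 2) = -44
B (Black): min(10, -36, -11, 42) = -36
Root (White): max(-44, -36) = -36
At Root, White picks B (highest: -36).
At B, Black picks leaf4 (lowest: -36).
Terminal value -36.

Root -> B -> leaf4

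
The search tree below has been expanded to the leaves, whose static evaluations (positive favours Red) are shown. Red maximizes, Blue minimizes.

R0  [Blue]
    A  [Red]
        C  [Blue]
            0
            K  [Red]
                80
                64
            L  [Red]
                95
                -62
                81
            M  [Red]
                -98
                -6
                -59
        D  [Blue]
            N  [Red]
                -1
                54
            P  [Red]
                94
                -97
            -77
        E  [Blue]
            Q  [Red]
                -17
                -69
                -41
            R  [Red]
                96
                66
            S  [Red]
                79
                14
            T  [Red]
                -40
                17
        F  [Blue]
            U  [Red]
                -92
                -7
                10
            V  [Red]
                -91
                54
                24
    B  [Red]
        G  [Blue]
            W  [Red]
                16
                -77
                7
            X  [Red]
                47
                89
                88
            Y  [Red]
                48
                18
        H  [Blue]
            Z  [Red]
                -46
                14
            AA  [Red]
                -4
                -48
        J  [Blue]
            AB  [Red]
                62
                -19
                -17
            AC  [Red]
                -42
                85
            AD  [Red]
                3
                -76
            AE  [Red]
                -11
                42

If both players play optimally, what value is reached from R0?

K (Red): max(80, 64) = 80
L (Red): max(95, -62, 81) = 95
M (Red): max(-98, -6, -59) = -6
C (Blue): min(0, 80, 95, -6) = -6
N (Red): max(-1, 54) = 54
P (Red): max(94, -97) = 94
D (Blue): min(54, 94, -77) = -77
Q (Red): max(-17, -69, -41) = -17
R (Red): max(96, 66) = 96
S (Red): max(79, 14) = 79
T (Red): max(-40, 17) = 17
E (Blue): min(-17, 96, 79, 17) = -17
U (Red): max(-92, -7, 10) = 10
V (Red): max(-91, 54, 24) = 54
F (Blue): min(10, 54) = 10
A (Red): max(-6, -77, -17, 10) = 10
W (Red): max(16, -77, 7) = 16
X (Red): max(47, 89, 88) = 89
Y (Red): max(48, 18) = 48
G (Blue): min(16, 89, 48) = 16
Z (Red): max(-46, 14) = 14
AA (Red): max(-4, -48) = -4
H (Blue): min(14, -4) = -4
AB (Red): max(62, -19, -17) = 62
AC (Red): max(-42, 85) = 85
AD (Red): max(3, -76) = 3
AE (Red): max(-11, 42) = 42
J (Blue): min(62, 85, 3, 42) = 3
B (Red): max(16, -4, 3) = 16
R0 (Blue): min(10, 16) = 10

10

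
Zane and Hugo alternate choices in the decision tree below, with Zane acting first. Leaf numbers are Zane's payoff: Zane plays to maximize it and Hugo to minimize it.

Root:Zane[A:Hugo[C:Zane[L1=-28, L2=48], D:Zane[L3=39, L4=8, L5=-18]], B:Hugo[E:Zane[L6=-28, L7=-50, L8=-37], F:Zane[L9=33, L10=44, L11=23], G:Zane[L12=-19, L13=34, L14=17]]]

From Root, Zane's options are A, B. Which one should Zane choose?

C (Zane): max(-28, 48) = 48
D (Zane): max(39, 8, -18) = 39
A (Hugo): min(48, 39) = 39
E (Zane): max(-28, -50, -37) = -28
F (Zane): max(33, 44, 23) = 44
G (Zane): max(-19, 34, 17) = 34
B (Hugo): min(-28, 44, 34) = -28
Root (Zane): max(39, -28) = 39
Zane at Root wants the highest of {A=39, B=-28}, so chooses A.

A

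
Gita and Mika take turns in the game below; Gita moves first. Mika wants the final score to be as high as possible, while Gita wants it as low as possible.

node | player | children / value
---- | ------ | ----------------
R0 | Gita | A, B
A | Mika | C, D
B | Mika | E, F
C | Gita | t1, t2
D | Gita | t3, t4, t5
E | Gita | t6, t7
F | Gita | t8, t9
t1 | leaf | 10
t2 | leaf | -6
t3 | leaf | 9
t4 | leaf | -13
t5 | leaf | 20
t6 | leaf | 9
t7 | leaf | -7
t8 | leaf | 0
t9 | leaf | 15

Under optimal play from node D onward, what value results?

-13

D (Gita): min(9, -13, 20) = -13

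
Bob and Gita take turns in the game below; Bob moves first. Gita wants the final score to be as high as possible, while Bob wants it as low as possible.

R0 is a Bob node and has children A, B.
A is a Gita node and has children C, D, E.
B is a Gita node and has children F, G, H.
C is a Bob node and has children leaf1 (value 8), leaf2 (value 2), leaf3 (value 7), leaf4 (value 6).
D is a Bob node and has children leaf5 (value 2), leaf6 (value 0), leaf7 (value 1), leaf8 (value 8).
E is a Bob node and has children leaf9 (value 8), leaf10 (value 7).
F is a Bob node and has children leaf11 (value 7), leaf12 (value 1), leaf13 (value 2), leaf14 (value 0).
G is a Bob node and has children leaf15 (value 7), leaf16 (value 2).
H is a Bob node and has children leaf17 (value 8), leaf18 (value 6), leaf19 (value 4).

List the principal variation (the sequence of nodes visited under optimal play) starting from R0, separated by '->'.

C (Bob): min(8, 2, 7, 6) = 2
D (Bob): min(2, 0, 1, 8) = 0
E (Bob): min(8, 7) = 7
A (Gita): max(2, 0, 7) = 7
F (Bob): min(7, 1, 2, 0) = 0
G (Bob): min(7, 2) = 2
H (Bob): min(8, 6, 4) = 4
B (Gita): max(0, 2, 4) = 4
R0 (Bob): min(7, 4) = 4
At R0, Bob picks B (lowest: 4).
At B, Gita picks H (highest: 4).
At H, Bob picks leaf19 (lowest: 4).
Terminal value 4.

R0 -> B -> H -> leaf19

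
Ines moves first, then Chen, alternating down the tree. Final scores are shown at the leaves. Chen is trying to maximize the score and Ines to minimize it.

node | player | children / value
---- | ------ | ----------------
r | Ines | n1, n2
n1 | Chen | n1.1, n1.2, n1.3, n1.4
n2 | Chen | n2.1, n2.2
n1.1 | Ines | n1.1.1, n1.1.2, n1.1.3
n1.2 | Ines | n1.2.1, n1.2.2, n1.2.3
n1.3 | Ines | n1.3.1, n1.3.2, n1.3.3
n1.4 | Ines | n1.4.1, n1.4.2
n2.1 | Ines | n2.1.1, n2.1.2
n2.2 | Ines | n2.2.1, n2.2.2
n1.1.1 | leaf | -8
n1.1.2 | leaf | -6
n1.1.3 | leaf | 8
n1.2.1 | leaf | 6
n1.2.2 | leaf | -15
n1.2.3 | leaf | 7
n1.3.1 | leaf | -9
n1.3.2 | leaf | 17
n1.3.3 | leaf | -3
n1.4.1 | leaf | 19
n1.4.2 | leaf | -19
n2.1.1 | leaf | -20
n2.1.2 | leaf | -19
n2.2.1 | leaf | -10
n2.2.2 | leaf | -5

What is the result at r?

n1.1 (Ines): min(-8, -6, 8) = -8
n1.2 (Ines): min(6, -15, 7) = -15
n1.3 (Ines): min(-9, 17, -3) = -9
n1.4 (Ines): min(19, -19) = -19
n1 (Chen): max(-8, -15, -9, -19) = -8
n2.1 (Ines): min(-20, -19) = -20
n2.2 (Ines): min(-10, -5) = -10
n2 (Chen): max(-20, -10) = -10
r (Ines): min(-8, -10) = -10

-10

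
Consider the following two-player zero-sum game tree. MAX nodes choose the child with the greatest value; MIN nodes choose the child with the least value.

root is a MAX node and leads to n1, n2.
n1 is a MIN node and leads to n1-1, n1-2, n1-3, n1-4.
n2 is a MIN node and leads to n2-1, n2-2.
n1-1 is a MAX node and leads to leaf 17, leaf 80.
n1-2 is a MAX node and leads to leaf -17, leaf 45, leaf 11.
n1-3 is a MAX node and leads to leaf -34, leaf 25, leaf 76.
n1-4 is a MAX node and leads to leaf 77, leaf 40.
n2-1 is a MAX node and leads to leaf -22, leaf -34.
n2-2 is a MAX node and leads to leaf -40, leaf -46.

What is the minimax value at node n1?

n1-1 (MAX): max(17, 80) = 80
n1-2 (MAX): max(-17, 45, 11) = 45
n1-3 (MAX): max(-34, 25, 76) = 76
n1-4 (MAX): max(77, 40) = 77
n1 (MIN): min(80, 45, 76, 77) = 45

45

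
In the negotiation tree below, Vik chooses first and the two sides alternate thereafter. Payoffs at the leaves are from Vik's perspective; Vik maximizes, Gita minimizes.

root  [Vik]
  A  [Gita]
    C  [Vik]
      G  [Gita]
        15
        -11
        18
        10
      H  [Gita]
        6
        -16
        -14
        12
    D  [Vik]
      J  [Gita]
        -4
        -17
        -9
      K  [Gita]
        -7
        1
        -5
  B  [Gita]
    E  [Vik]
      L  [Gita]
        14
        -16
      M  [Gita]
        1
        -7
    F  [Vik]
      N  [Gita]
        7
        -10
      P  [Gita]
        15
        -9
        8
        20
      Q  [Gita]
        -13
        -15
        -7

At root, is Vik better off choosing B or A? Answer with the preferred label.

L (Gita): min(14, -16) = -16
M (Gita): min(1, -7) = -7
E (Vik): max(-16, -7) = -7
N (Gita): min(7, -10) = -10
P (Gita): min(15, -9, 8, 20) = -9
Q (Gita): min(-13, -15, -7) = -15
F (Vik): max(-10, -9, -15) = -9
B (Gita): min(-7, -9) = -9
G (Gita): min(15, -11, 18, 10) = -11
H (Gita): min(6, -16, -14, 12) = -16
C (Vik): max(-11, -16) = -11
J (Gita): min(-4, -17, -9) = -17
K (Gita): min(-7, 1, -5) = -7
D (Vik): max(-17, -7) = -7
A (Gita): min(-11, -7) = -11
Vik prefers the higher value; B=-9, A=-11. B is better since -9 > -11.

B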